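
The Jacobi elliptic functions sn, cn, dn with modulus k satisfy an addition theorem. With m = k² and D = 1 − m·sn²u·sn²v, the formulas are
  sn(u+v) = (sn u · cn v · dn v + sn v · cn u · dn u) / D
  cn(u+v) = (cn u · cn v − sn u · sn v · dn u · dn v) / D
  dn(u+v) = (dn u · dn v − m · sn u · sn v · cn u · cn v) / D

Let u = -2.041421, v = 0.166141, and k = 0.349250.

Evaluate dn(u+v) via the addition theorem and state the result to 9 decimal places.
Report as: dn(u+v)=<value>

dn(u+v)=0.940621429

sn u = -0.9233426651049322, cn u = -0.3839769821186174, dn u = 0.9465771547302476
sn v = 0.1652863022735128, cn v = 0.9862456277625513, dn v = 0.9983324501848274
m = k² = 0.1219755625
D = 1 − m·sn²u·sn²v = 0.9971589926028548
dn(u+v) = (dn u·dn v − m·sn u·sn v·cn u·cn v)/D = 0.9379491160872688/0.9971589926028548 = 0.9406214285236176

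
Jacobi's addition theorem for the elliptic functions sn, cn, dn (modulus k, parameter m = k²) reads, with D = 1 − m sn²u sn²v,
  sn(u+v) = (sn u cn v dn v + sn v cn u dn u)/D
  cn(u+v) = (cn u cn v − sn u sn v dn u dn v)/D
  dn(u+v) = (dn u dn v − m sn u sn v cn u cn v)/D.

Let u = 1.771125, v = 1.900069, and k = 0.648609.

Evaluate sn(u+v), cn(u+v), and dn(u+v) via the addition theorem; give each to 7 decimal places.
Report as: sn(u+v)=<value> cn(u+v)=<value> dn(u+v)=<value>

sn(u+v)=-0.0867394 cn(u+v)=-0.9962310 dn(u+v)=0.9984162

sn u = 0.9998719561059051, cn u = 0.01600223087419338, dn u = 0.761192546419163
sn v = 0.9966229341371057, cn v = -0.08211411055321923, dn v = 0.7629829536192556
m = k² = 0.420693634881
D = 1 − m·sn²u·sn²v = 0.5822499887408048
sn(u+v) = (sn u·cn v·dn v + sn v·cn u·dn u)/D = -0.05050400086533215/0.5822499887408048 = -0.08673937628501111
cn(u+v) = (cn u·cn v − sn u·sn v·dn u·dn v)/D = -0.5800555105205552/0.5822499887408048 = -0.9962310377626704
dn(u+v) = (dn u·dn v − m·sn u·sn v·cn u·cn v)/D = 0.5813277951746171/0.5822499887408048 = 0.9984161552872124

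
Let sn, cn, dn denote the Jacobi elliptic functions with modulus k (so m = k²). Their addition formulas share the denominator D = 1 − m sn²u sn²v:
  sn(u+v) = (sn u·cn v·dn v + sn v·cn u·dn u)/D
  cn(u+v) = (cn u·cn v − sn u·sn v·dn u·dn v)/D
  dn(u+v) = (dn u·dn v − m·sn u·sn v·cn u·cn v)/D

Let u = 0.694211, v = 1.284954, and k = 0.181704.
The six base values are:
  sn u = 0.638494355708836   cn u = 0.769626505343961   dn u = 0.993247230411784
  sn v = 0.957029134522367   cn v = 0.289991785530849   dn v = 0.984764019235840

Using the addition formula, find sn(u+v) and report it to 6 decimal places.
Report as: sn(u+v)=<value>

sn(u+v)=0.925326

m = k² = 0.033016343616
D = 1 − m·sn²u·sn²v = 0.9876719774865496
sn(u+v) = (sn u·cn v·dn v + sn v·cn u·dn u)/D = 0.913918254924849/0.9876719774865496 = 0.9253256908742205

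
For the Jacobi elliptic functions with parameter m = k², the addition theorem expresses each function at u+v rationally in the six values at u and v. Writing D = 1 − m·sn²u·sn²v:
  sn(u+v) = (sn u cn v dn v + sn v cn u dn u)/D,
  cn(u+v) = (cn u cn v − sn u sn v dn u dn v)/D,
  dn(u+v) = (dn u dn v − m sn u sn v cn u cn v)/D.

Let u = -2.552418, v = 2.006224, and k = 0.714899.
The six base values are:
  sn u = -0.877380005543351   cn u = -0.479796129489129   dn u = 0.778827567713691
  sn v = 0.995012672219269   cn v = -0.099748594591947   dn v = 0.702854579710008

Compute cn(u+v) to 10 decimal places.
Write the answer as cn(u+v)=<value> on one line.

cn(u+v)=0.8611875287

m = k² = 0.511080580201
D = 1 − m·sn²u·sn²v = 0.6104868993287254
cn(u+v) = (cn u·cn v − sn u·sn v·dn u·dn v)/D = 0.5257437041428263/0.6104868993287254 = 0.8611875287101486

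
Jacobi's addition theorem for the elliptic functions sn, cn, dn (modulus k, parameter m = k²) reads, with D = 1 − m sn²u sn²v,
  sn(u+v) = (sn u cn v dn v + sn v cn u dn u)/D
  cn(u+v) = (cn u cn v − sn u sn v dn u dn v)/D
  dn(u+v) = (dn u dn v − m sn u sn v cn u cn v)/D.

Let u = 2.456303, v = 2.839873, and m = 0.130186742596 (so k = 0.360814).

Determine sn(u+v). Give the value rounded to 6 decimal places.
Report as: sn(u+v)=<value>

sn(u+v)=-0.924403

sn u = 0.7076511172228293, cn u = -0.7065620257934058, dn u = 0.9668538521456907
sn v = 0.3992884674268739, cn v = -0.9168253485696707, dn v = 0.9895676636593553
m = k² = 0.130186742596
D = 1 − m·sn²u·sn²v = 0.9896060963315369
sn(u+v) = (sn u·cn v·dn v + sn v·cn u·dn u)/D = -0.9147948694520319/0.9896060963315369 = -0.9244030254493887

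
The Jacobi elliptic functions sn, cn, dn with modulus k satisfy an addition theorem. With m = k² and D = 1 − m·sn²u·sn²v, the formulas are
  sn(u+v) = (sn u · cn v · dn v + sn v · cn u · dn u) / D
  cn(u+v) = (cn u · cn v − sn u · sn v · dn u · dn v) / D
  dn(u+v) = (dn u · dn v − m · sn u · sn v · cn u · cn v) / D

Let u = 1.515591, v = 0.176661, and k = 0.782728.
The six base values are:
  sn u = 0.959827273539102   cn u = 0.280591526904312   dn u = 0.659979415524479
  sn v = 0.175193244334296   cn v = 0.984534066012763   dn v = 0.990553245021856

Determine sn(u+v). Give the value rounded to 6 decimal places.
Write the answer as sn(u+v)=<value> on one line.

sn(u+v)=0.985573

m = k² = 0.612663121984
D = 1 − m·sn²u·sn²v = 0.9826762214844121
sn(u+v) = (sn u·cn v·dn v + sn v·cn u·dn u)/D = 0.9684987252186467/0.9826762214844121 = 0.9855725660641821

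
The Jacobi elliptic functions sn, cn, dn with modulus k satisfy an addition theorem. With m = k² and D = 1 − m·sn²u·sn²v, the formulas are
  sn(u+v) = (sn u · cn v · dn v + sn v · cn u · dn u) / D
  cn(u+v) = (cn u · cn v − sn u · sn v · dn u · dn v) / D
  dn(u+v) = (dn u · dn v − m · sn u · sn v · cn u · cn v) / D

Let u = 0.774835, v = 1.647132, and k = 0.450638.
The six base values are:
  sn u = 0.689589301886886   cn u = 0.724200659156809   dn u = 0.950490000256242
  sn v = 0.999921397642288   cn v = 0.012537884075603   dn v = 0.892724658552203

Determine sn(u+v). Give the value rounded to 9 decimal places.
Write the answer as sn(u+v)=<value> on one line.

sn(u+v)=0.770394184

m = k² = 0.203074607044
D = 1 − m·sn²u·sn²v = 0.9034464210548186
sn(u+v) = (sn u·cn v·dn v + sn v·cn u·dn u)/D = 0.6960098682489659/0.9034464210548186 = 0.7703941839033906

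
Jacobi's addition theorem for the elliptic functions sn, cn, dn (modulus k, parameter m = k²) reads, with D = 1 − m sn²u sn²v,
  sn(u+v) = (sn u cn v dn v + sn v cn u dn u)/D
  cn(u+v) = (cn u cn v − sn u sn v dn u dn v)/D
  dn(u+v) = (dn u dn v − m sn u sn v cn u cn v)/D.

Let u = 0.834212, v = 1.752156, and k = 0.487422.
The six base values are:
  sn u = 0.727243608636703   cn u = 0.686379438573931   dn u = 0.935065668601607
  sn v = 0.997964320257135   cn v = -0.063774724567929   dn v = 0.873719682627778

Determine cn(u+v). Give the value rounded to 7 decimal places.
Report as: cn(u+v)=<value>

m = k² = 0.237580206084
D = 1 − m·sn²u·sn²v = 0.8748588591533307
cn(u+v) = (cn u·cn v − sn u·sn v·dn u·dn v)/D = -0.6367114886285036/0.8748588591533307 = -0.727787667652699

cn(u+v)=-0.7277877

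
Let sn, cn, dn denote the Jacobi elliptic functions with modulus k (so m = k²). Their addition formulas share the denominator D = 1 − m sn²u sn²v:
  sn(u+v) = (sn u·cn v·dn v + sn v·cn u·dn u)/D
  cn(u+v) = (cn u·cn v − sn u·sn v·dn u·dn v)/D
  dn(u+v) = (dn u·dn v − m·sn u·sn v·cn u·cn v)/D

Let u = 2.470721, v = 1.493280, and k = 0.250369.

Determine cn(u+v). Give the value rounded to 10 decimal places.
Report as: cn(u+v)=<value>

cn(u+v)=-0.7199200233

sn u = 0.6581673787841206, cn u = -0.7528716368043359, dn u = 0.9863295594567506
sn v = 0.9950271550524513, cn v = 0.09960401953849572, dn v = 0.968471608077058
m = k² = 0.062684636161
D = 1 − m·sn²u·sn²v = 0.9731153936266262
cn(u+v) = (cn u·cn v − sn u·sn v·dn u·dn v)/D = -0.7005652568415266/0.9731153936266262 = -0.7199200232879328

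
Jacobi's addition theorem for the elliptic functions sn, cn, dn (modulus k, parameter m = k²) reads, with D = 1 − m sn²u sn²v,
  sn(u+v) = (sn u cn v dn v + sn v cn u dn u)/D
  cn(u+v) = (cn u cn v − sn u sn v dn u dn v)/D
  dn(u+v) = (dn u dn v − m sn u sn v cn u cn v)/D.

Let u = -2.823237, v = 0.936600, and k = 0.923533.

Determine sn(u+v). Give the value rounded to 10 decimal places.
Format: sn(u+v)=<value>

sn u = -0.9860453453870715, cn u = -0.1664769558842632, dn u = 0.4131887297453365
sn v = 0.744666034572328, cn v = 0.6674372606877176, dn v = 0.7259725695443975
m = k² = 0.852913202089
D = 1 − m·sn²u·sn²v = 0.5401441640922319
sn(u+v) = (sn u·cn v·dn v + sn v·cn u·dn u)/D = -0.5290024360131672/0.5401441640922319 = -0.9793726771115086

sn(u+v)=-0.9793726771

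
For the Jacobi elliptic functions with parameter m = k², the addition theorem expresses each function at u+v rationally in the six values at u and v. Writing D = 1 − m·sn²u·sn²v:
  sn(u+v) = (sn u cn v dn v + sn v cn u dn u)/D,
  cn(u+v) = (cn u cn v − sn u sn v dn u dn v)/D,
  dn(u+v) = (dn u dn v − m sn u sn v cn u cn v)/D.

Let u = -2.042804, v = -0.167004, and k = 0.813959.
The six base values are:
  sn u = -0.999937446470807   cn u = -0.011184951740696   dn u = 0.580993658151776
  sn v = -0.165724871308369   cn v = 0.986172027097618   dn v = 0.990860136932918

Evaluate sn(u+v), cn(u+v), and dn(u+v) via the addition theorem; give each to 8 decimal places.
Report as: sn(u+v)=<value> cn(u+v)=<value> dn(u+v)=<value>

m = k² = 0.662529253681
D = 1 − m·sn²u·sn²v = 0.9818060873632053
sn(u+v) = (sn u·cn v·dn v + sn v·cn u·dn u)/D = -0.9760204809052724/0.9818060873632053 = -0.9941071800914668
cn(u+v) = (cn u·cn v − sn u·sn v·dn u·dn v)/D = -0.1064293852133276/0.9818060873632053 = -0.1084016350918749
dn(u+v) = (dn u·dn v − m·sn u·sn v·cn u·cn v)/D = 0.5768944786309548/0.9818060873632053 = 0.5875849478386263

sn(u+v)=-0.99410718 cn(u+v)=-0.10840164 dn(u+v)=0.58758495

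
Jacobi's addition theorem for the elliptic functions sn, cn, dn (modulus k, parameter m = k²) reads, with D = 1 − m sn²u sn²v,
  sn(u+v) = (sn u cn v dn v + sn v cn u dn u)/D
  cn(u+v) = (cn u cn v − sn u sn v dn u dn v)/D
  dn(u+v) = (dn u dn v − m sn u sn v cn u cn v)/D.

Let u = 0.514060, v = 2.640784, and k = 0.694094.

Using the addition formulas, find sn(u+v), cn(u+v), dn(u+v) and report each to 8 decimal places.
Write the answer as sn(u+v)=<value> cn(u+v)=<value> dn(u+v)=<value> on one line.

sn(u+v)=0.49008924 cn(u+v)=-0.87167227 dn(u+v)=0.94036468

sn u = 0.4827273765104701, cn u = 0.8757706777275195, dn u = 0.9421974415777089
sn v = 0.8222549132522009, cn v = -0.5691193702841395, dn v = 0.8211432082283236
m = k² = 0.481766480836
D = 1 − m·sn²u·sn²v = 0.9240979696141512
sn(u+v) = (sn u·cn v·dn v + sn v·cn u·dn u)/D = 0.4528904671145239/0.9240979696141512 = 0.4900892351312321
cn(u+v) = (cn u·cn v − sn u·sn v·dn u·dn v)/D = -0.8055105723960331/0.9240979696141512 = -0.871672267316383
dn(u+v) = (dn u·dn v − m·sn u·sn v·cn u·cn v)/D = 0.8689890924863685/0.9240979696141512 = 0.9403646810837677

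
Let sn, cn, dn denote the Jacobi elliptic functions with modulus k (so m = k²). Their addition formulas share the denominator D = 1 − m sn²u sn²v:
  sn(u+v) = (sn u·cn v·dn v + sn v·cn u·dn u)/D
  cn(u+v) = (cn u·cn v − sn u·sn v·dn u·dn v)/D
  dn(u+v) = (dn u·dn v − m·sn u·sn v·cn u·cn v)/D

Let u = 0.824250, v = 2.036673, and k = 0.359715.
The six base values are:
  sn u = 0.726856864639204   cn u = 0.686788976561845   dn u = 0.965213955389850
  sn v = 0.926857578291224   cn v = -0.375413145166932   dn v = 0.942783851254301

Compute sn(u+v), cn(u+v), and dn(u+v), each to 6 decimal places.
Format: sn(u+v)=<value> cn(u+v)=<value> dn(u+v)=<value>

m = k² = 0.129394881225
D = 1 − m·sn²u·sn²v = 0.9412725830342785
sn(u+v) = (sn u·cn v·dn v + sn v·cn u·dn u)/D = 0.3571533588932646/0.9412725830342785 = 0.3794366959483172
cn(u+v) = (cn u·cn v − sn u·sn v·dn u·dn v)/D = -0.8708820550472271/0.9412725830342785 = -0.9252177007428167
dn(u+v) = (dn u·dn v − m·sn u·sn v·cn u·cn v)/D = 0.9324637557559649/0.9412725830342785 = 0.9906415766940566

sn(u+v)=0.379437 cn(u+v)=-0.925218 dn(u+v)=0.990642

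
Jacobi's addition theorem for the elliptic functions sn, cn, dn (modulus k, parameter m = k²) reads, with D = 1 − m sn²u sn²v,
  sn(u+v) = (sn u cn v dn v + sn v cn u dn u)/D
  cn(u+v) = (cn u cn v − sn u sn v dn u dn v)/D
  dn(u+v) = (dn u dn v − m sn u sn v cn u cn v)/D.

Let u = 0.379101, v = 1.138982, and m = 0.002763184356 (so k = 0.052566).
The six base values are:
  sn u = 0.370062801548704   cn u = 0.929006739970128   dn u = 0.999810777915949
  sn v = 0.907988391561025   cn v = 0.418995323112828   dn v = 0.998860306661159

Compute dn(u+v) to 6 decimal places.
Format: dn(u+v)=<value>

dn(u+v)=0.998621

m = k² = 0.002763184356
D = 1 − m·sn²u·sn²v = 0.9996880239044687
dn(u+v) = (dn u·dn v − m·sn u·sn v·cn u·cn v)/D = 0.9983098956704605/0.9996880239044687 = 0.9986214416887524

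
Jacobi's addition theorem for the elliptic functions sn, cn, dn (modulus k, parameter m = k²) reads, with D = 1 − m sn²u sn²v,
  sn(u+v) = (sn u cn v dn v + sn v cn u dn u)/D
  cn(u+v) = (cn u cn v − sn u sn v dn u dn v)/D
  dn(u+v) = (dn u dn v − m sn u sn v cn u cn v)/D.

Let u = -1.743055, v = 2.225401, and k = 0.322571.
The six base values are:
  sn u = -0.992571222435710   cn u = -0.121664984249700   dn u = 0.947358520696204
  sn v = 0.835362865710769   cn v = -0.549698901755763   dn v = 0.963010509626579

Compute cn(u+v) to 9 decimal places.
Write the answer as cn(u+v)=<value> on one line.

cn(u+v)=0.886768429

m = k² = 0.104052050041
D = 1 − m·sn²u·sn²v = 0.9284640528455786
cn(u+v) = (cn u·cn v − sn u·sn v·dn u·dn v)/D = 0.8233326099142756/0.9284640528455786 = 0.8867684294194335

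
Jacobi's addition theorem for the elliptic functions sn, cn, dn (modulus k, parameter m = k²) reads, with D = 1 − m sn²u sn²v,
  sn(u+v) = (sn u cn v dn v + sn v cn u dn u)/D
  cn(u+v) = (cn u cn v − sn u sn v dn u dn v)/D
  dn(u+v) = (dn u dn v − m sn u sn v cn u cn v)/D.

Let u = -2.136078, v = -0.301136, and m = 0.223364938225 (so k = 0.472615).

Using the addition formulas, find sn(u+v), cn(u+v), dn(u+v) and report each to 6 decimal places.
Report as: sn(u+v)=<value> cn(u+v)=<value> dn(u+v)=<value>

sn u = -0.9161148819503819, cn u = -0.4009158553475252, dn u = 0.9014085062977841
sn v = -0.2956526224232861, cn v = 0.9552955180750268, dn v = 0.9901896611586984
m = k² = 0.223364938225
D = 1 − m·sn²u·sn²v = 0.9836137962785198
sn(u+v) = (sn u·cn v·dn v + sn v·cn u·dn u)/D = -0.7597292258798732/0.9836137962785198 = -0.7723856952335269
cn(u+v) = (cn u·cn v − sn u·sn v·dn u·dn v)/D = -0.6247460312586307/0.9836137962785198 = -0.6351537906669701
dn(u+v) = (dn u·dn v − m·sn u·sn v·cn u·cn v)/D = 0.9157360030760428/0.9836137962785198 = 0.9309914181162454

sn(u+v)=-0.772386 cn(u+v)=-0.635154 dn(u+v)=0.930991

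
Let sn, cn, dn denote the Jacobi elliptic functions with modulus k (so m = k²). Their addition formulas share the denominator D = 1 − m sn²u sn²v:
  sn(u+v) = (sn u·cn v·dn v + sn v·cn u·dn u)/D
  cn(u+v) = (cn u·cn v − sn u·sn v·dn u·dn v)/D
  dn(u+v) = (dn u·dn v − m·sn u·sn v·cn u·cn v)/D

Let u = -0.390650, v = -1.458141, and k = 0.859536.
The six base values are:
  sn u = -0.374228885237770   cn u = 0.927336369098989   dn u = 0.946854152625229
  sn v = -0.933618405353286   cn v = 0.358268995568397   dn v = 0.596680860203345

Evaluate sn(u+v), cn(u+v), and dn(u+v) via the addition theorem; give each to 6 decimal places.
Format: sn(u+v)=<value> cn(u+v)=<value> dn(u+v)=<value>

m = k² = 0.738802135296
D = 1 − m·sn²u·sn²v = 0.9098134936723525
sn(u+v) = (sn u·cn v·dn v + sn v·cn u·dn u)/D = -0.8997655323710042/0.9098134936723525 = -0.9889560207985144
cn(u+v) = (cn u·cn v − sn u·sn v·dn u·dn v)/D = 0.1348427974547225/0.9098134936723525 = 0.1482092740902818
dn(u+v) = (dn u·dn v − m·sn u·sn v·cn u·cn v)/D = 0.4792104218355036/0.9098134936723525 = 0.5267128100081573

sn(u+v)=-0.988956 cn(u+v)=0.148209 dn(u+v)=0.526713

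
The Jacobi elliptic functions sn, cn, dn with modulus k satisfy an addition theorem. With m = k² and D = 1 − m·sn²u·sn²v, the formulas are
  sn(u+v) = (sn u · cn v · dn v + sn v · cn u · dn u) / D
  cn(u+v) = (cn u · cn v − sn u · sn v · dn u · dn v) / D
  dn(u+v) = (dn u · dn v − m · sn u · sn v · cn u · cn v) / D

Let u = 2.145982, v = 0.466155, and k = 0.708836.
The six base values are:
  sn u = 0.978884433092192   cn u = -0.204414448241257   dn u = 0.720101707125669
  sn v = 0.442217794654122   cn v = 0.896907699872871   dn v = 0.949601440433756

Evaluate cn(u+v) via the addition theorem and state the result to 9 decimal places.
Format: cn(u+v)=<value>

cn(u+v)=-0.529170638

m = k² = 0.502448474896
D = 1 − m·sn²u·sn²v = 0.9058485949783677
cn(u+v) = (cn u·cn v − sn u·sn v·dn u·dn v)/D = -0.479348478972967/0.9058485949783677 = -0.5291706380406918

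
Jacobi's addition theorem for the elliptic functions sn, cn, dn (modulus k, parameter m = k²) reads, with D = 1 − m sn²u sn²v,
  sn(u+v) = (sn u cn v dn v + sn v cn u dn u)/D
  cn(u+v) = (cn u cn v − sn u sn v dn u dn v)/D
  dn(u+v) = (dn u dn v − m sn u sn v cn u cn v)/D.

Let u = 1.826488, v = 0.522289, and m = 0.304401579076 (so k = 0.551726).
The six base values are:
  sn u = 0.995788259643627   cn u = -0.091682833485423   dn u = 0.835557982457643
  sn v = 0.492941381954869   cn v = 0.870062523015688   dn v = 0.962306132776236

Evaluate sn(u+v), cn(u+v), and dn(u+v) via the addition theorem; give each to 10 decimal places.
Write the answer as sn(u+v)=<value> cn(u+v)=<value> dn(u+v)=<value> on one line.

sn(u+v)=0.8589797317 cn(u+v)=-0.5120095903 dn(u+v)=0.8805671229

m = k² = 0.304401579076
D = 1 − m·sn²u·sn²v = 0.9266548399107705
sn(u+v) = (sn u·cn v·dn v + sn v·cn u·dn u)/D = 0.7959777257720969/0.9266548399107705 = 0.8589797317075938
cn(u+v) = (cn u·cn v − sn u·sn v·dn u·dn v)/D = -0.4744561648927497/0.9266548399107705 = -0.5120095902573995
dn(u+v) = (dn u·dn v − m·sn u·sn v·cn u·cn v)/D = 0.8159817862581025/0.9266548399107705 = 0.8805671228530734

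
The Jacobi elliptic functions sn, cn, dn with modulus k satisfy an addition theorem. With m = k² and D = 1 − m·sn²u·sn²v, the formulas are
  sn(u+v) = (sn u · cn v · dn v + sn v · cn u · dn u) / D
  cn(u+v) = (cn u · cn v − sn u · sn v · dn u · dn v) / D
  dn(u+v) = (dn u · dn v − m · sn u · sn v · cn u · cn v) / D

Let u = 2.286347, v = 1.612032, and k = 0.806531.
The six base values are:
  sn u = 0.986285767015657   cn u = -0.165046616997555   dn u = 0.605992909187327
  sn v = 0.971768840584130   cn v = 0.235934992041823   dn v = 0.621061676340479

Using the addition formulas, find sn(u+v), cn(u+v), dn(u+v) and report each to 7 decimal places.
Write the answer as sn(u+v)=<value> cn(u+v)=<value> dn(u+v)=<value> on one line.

sn(u+v)=0.1175973 cn(u+v)=-0.9930614 dn(u+v)=0.9954920

m = k² = 0.650492253961
D = 1 − m·sn²u·sn²v = 0.4024508952156381
sn(u+v) = (sn u·cn v·dn v + sn v·cn u·dn u)/D = 0.04732715114650618/0.4024508952156381 = 0.117597331026305
cn(u+v) = (cn u·cn v − sn u·sn v·dn u·dn v)/D = -0.3996584339460688/0.4024508952156381 = -0.9930613615157372
dn(u+v) = (dn u·dn v − m·sn u·sn v·cn u·cn v)/D = 0.4006366333438805/0.4024508952156381 = 0.9954919671112037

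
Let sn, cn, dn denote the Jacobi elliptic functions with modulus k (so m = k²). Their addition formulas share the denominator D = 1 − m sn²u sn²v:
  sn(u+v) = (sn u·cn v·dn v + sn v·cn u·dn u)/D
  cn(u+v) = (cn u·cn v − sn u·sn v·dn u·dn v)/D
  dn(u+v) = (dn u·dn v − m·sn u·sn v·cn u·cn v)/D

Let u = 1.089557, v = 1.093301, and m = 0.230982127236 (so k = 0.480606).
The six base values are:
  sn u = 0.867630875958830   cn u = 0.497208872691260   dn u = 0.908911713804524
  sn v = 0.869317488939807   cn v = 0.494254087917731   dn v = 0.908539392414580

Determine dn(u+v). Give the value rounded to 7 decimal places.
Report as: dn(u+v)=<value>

dn(u+v)=0.9014175

m = k² = 0.230982127236
D = 1 − m·sn²u·sn²v = 0.8685970220379589
dn(u+v) = (dn u·dn v − m·sn u·sn v·cn u·cn v)/D = 0.7829685765638481/0.8685970220379589 = 0.9014175235448036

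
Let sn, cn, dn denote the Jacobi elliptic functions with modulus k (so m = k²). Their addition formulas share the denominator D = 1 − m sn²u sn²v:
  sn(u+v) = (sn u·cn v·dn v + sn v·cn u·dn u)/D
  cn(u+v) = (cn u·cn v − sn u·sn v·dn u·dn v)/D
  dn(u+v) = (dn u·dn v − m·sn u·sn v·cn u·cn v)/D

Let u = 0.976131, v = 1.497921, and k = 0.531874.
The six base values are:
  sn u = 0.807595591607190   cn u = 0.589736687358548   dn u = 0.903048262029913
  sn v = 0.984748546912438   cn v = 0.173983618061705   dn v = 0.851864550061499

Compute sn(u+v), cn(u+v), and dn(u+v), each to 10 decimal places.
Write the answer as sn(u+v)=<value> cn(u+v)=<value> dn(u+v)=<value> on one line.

m = k² = 0.282889951876
D = 1 − m·sn²u·sn²v = 0.8210811499163611
sn(u+v) = (sn u·cn v·dn v + sn v·cn u·dn u)/D = 0.6441324936519436/0.8210811499163611 = 0.7844930963493167
cn(u+v) = (cn u·cn v − sn u·sn v·dn u·dn v)/D = -0.5091832532298197/0.8210811499163611 = -0.6201375506936036
dn(u+v) = (dn u·dn v − m·sn u·sn v·cn u·cn v)/D = 0.7461912134396406/0.8210811499163611 = 0.9087910659204037

sn(u+v)=0.7844930963 cn(u+v)=-0.6201375507 dn(u+v)=0.9087910659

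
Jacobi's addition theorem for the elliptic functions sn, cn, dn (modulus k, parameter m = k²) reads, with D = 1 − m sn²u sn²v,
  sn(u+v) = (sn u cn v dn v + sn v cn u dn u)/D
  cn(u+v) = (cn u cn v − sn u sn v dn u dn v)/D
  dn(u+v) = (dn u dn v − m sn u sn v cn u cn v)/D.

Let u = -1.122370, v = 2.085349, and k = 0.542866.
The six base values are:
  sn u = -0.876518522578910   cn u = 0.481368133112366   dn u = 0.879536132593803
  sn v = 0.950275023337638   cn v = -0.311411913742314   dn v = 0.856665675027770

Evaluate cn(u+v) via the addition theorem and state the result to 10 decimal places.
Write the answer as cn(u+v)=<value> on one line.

m = k² = 0.294703493956
D = 1 − m·sn²u·sn²v = 0.7955410575802962
cn(u+v) = (cn u·cn v − sn u·sn v·dn u·dn v)/D = 0.477685432459443/0.7955410575802962 = 0.6004535251924805

cn(u+v)=0.6004535252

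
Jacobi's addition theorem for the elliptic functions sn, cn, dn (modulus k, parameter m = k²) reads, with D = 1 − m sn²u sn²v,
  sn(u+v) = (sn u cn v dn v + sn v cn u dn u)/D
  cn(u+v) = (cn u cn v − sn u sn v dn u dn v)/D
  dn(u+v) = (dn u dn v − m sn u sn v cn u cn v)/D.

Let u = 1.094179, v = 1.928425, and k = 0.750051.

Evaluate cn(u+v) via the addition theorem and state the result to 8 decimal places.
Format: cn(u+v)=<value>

sn u = 0.8404895823024066, cn u = 0.5418277051250943, dn u = 0.776262305359003
sn v = 0.9999340821906139, cn v = -0.01148178007168445, dn v = 0.6614360608372086
m = k² = 0.562576502601
D = 1 − m·sn²u·sn²v = 0.602635558688561
cn(u+v) = (cn u·cn v − sn u·sn v·dn u·dn v)/D = -0.4377402952745933/0.602635558688561 = -0.7263764790567481

cn(u+v)=-0.72637648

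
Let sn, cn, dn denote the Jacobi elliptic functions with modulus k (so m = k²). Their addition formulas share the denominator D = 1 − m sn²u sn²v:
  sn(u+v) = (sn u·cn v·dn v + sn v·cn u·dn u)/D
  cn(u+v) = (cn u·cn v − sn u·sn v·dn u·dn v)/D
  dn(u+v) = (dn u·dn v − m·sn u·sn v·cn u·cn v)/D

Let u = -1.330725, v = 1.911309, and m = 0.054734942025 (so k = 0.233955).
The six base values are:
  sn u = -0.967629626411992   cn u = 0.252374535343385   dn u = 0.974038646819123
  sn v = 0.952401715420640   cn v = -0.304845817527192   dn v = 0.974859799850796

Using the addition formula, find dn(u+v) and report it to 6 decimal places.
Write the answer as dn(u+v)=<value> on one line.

dn(u+v)=0.991774

m = k² = 0.054734942025
D = 1 − m·sn²u·sn²v = 0.9535138783734917
dn(u+v) = (dn u·dn v − m·sn u·sn v·cn u·cn v)/D = 0.9456703336894839/0.9535138783734917 = 0.9917740634280149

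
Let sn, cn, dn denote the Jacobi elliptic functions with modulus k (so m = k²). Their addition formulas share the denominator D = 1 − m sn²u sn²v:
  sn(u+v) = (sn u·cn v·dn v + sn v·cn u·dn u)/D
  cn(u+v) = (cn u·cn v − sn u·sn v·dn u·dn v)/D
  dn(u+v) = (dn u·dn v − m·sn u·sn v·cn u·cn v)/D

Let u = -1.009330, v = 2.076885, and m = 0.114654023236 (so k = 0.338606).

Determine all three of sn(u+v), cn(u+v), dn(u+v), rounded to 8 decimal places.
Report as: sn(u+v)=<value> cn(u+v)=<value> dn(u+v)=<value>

sn(u+v)=0.86696821 cn(u+v)=0.49836344 dn(u+v)=0.95594045

sn u = -0.8378544400689803, cn u = 0.5458937050898238, dn u = 0.9589123361885359
sn v = 0.9079113012100453, cn v = -0.4191623422196732, dn v = 0.9515725682317197
m = k² = 0.114654023236
D = 1 − m·sn²u·sn²v = 0.9336542216031522
sn(u+v) = (sn u·cn v·dn v + sn v·cn u·dn u)/D = 0.8094485296283655/0.9336542216031522 = 0.8669682103921551
cn(u+v) = (cn u·cn v − sn u·sn v·dn u·dn v)/D = 0.4652991332464151/0.9336542216031522 = 0.4983634438534029
dn(u+v) = (dn u·dn v − m·sn u·sn v·cn u·cn v)/D = 0.8925178406309521/0.9336542216031522 = 0.9559404541634632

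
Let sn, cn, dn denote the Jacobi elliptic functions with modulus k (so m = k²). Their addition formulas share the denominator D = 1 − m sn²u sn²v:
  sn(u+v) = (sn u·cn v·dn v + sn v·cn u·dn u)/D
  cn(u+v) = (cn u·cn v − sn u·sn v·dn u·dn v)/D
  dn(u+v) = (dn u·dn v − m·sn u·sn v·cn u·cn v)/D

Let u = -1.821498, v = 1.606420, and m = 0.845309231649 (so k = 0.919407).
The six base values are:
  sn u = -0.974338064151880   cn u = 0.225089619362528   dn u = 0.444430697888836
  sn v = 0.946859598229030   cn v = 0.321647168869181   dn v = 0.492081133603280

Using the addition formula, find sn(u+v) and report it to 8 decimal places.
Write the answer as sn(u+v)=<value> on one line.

m = k² = 0.845309231649
D = 1 − m·sn²u·sn²v = 0.2805408794950084
sn(u+v) = (sn u·cn v·dn v + sn v·cn u·dn u)/D = -0.05949407775399602/0.2805408794950084 = -0.2120691924153413

sn(u+v)=-0.21206919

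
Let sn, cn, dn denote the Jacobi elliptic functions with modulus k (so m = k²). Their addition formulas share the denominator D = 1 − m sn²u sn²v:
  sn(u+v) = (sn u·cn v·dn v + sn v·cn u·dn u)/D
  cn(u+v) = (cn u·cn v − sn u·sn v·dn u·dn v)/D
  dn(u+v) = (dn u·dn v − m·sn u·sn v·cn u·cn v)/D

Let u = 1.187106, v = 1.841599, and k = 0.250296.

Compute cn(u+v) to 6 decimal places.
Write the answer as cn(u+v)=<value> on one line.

cn(u+v)=-0.986605

sn u = 0.9222849345443436, cn u = 0.3865106719258032, dn u = 0.9729907201440615
sn v = 0.9718976774958002, cn v = -0.2354037053197539, dn v = 0.969960592073197
m = k² = 0.062648087616
D = 1 − m·sn²u·sn²v = 0.9496639495737241
cn(u+v) = (cn u·cn v − sn u·sn v·dn u·dn v)/D = -0.9369433532471835/0.9496639495737241 = -0.9866051603493526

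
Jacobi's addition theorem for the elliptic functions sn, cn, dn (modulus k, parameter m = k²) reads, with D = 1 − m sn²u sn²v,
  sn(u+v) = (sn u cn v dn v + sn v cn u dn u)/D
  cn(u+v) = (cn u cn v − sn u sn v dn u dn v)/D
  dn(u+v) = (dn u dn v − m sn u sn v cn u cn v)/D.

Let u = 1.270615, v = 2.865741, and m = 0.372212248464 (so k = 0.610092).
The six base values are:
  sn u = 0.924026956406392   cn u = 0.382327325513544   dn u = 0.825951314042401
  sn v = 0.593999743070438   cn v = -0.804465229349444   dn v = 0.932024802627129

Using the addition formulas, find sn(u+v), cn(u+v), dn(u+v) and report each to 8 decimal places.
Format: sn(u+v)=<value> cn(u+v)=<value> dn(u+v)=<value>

m = k² = 0.372212248464
D = 1 − m·sn²u·sn²v = 0.8878672542585963
sn(u+v) = (sn u·cn v·dn v + sn v·cn u·dn u)/D = -0.5052428900131731/0.8878672542585963 = -0.5690522852259829
cn(u+v) = (cn u·cn v − sn u·sn v·dn u·dn v)/D = -0.7300944344917551/0.8878672542585963 = -0.8223013417714254
dn(u+v) = (dn u·dn v − m·sn u·sn v·cn u·cn v)/D = 0.8326424802140388/0.8878672542585963 = 0.9378006410534057

sn(u+v)=-0.56905229 cn(u+v)=-0.82230134 dn(u+v)=0.93780064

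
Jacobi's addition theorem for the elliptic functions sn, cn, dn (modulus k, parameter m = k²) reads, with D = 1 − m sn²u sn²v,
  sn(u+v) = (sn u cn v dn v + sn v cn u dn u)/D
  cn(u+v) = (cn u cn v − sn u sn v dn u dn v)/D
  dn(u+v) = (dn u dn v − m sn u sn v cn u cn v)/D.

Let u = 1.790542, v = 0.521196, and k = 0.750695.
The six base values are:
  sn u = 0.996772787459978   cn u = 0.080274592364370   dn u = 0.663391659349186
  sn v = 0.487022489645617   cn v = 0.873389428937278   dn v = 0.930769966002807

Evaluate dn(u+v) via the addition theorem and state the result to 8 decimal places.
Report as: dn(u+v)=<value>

m = k² = 0.563542983025
D = 1 − m·sn²u·sn²v = 0.8671940828638751
dn(u+v) = (dn u·dn v − m·sn u·sn v·cn u·cn v)/D = 0.5982846050142645/0.8671940828638751 = 0.6899085416247913

dn(u+v)=0.68990854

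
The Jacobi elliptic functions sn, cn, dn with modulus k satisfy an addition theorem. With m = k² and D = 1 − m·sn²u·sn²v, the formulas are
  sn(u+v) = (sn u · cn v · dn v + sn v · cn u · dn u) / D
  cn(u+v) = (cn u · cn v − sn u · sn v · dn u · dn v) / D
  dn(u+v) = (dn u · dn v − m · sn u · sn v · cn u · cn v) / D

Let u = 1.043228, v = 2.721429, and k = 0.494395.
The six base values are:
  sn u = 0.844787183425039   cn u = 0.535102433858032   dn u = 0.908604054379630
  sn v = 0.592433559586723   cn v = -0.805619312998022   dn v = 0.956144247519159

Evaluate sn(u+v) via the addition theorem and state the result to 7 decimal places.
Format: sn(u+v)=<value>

m = k² = 0.244426416025
D = 1 − m·sn²u·sn²v = 0.9387759469408885
sn(u+v) = (sn u·cn v·dn v + sn v·cn u·dn u)/D = -0.3626906899095095/0.9387759469408885 = -0.3863442508208477

sn(u+v)=-0.3863443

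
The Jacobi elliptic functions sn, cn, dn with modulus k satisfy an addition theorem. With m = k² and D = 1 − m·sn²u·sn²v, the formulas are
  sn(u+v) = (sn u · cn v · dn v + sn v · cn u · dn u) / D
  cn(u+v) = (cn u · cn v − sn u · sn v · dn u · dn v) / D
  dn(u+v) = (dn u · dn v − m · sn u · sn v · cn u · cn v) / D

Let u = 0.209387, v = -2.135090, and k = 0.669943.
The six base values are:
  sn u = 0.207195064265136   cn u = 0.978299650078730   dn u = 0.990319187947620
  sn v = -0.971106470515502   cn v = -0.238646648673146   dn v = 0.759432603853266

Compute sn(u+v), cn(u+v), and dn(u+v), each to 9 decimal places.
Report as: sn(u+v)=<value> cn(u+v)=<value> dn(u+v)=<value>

m = k² = 0.448823623249
D = 1 − m·sn²u·sn²v = 0.9818294440940217
sn(u+v) = (sn u·cn v·dn v + sn v·cn u·dn u)/D = -0.9783872423706495/0.9818294440940217 = -0.9964940940159434
cn(u+v) = (cn u·cn v − sn u·sn v·dn u·dn v)/D = -0.08214293187080464/0.9818294440940217 = -0.08366313758964688
dn(u+v) = (dn u·dn v − m·sn u·sn v·cn u·cn v)/D = 0.7309968644484735/0.9818294440940217 = 0.744525303091717

sn(u+v)=-0.996494094 cn(u+v)=-0.083663138 dn(u+v)=0.744525303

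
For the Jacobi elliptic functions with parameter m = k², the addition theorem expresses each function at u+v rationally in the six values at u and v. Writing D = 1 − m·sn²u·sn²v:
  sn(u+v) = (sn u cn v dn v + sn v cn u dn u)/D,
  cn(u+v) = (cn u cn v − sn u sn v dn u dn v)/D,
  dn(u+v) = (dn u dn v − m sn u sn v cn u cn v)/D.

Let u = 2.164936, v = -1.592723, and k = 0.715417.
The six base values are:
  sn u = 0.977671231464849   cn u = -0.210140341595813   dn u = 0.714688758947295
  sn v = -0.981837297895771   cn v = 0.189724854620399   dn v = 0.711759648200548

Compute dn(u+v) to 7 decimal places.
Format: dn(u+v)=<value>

m = k² = 0.511821483889
D = 1 − m·sn²u·sn²v = 0.5283897498875603
dn(u+v) = (dn u·dn v − m·sn u·sn v·cn u·cn v)/D = 0.4890988703735055/0.5283897498875603 = 0.9256403449869801

dn(u+v)=0.9256403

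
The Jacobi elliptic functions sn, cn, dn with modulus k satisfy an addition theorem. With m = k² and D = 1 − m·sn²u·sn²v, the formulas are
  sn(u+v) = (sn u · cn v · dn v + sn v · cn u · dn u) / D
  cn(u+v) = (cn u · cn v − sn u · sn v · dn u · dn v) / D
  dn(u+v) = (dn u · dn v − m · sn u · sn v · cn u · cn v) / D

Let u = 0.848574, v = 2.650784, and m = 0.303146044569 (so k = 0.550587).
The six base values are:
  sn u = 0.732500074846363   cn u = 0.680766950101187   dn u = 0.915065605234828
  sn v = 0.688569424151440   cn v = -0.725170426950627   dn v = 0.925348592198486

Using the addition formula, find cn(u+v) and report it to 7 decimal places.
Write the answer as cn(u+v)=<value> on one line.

m = k² = 0.303146044569
D = 1 − m·sn²u·sn²v = 0.9228807635938943
cn(u+v) = (cn u·cn v − sn u·sn v·dn u·dn v)/D = -0.9207557708506552/0.9228807635938943 = -0.9976974352190808

cn(u+v)=-0.9976974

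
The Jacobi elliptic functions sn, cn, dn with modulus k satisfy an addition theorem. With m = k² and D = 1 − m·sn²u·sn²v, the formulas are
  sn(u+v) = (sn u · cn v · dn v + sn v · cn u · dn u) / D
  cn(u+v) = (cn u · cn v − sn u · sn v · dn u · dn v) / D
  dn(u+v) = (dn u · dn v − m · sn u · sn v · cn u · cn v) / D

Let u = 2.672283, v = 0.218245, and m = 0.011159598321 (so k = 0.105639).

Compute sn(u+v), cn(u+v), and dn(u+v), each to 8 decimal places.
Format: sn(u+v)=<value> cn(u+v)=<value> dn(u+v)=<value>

sn u = 0.4599471221789438, cn u = -0.8879463073853665, dn u = 0.9988188884135587
sn v = 0.2164978915509158, cn v = 0.9762830854593394, dn v = 0.9997384331442893
m = k² = 0.011159598321
D = 1 − m·sn²u·sn²v = 0.9998893448281532
sn(u+v) = (sn u·cn v·dn v + sn v·cn u·dn u)/D = 0.2569096937397867/0.9998893448281532 = 0.2569381252721927
cn(u+v) = (cn u·cn v − sn u·sn v·dn u·dn v)/D = -0.9663209152054003/0.9998893448281532 = -0.9664278554458222
dn(u+v) = (dn u·dn v − m·sn u·sn v·cn u·cn v)/D = 0.9995209550079968/0.9998893448281532 = 0.9996315694110935

sn(u+v)=0.25693813 cn(u+v)=-0.96642786 dn(u+v)=0.99963157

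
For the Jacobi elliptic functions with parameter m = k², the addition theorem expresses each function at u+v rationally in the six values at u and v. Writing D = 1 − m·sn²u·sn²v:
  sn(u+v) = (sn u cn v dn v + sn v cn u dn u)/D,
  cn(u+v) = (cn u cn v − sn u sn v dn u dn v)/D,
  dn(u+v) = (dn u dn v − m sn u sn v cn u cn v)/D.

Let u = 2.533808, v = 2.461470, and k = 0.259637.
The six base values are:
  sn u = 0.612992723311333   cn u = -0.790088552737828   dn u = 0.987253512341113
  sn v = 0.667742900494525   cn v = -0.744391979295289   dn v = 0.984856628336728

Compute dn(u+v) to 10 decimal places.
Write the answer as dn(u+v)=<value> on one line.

m = k² = 0.067411371769
D = 1 − m·sn²u·sn²v = 0.9887056208821076
dn(u+v) = (dn u·dn v − m·sn u·sn v·cn u·cn v)/D = 0.9560747836372809/0.9887056208821076 = 0.966996407671159

dn(u+v)=0.9669964077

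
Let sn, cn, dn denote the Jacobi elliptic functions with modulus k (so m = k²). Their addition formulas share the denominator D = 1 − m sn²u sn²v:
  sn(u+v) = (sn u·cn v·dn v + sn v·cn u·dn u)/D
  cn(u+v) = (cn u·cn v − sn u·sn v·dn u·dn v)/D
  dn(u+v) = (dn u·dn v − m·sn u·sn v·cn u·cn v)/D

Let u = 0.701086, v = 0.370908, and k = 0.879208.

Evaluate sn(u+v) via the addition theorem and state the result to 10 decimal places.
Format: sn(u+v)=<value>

sn(u+v)=0.8117887282

sn u = 0.6141658863870304, cn u = 0.7891769535398467, dn u = 0.8416781297459135
sn v = 0.3565219908886468, cn v = 0.9342869313079337, dn v = 0.9496023997302493
m = k² = 0.773006707264
D = 1 − m·sn²u·sn²v = 0.9629381334079453
sn(u+v) = (sn u·cn v·dn v + sn v·cn u·dn u)/D = 0.7817023226204662/0.9629381334079453 = 0.8117887281646377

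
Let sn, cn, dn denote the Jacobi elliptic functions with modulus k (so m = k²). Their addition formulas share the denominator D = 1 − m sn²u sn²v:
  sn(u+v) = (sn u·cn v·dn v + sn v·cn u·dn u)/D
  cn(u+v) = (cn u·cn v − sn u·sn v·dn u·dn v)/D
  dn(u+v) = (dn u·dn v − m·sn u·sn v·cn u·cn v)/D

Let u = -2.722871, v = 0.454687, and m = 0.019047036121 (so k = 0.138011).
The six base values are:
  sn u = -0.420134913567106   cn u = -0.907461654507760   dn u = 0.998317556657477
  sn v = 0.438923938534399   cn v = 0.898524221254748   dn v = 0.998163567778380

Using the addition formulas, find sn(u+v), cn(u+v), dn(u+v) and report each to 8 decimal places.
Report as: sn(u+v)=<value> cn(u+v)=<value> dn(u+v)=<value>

sn(u+v)=-0.77494660 cn(u+v)=-0.63202671 dn(u+v)=0.99426428

m = k² = 0.019047036121
D = 1 − m·sn²u·sn²v = 0.9993522856975067
sn(u+v) = (sn u·cn v·dn v + sn v·cn u·dn u)/D = -0.7744446554123365/0.9993522856975067 = -0.7749465994084418
cn(u+v) = (cn u·cn v − sn u·sn v·dn u·dn v)/D = -0.6316173419342589/0.9993522856975067 = -0.632026714676913
dn(u+v) = (dn u·dn v − m·sn u·sn v·cn u·cn v)/D = 0.9936202767508606/0.9993522856975067 = 0.9942642759428469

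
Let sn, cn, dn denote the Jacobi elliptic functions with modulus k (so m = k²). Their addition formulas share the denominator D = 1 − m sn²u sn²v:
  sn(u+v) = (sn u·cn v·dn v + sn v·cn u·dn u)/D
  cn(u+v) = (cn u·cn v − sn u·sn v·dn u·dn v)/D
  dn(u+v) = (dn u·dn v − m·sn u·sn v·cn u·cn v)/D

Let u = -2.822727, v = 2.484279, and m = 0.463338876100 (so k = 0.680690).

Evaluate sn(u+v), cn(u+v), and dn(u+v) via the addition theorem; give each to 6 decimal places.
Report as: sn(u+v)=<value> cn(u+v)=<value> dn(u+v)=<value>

sn(u+v)=-0.329269 cn(u+v)=0.944236 dn(u+v)=0.974559

sn u = -0.7089819546561, cn u = -0.705226621712493, dn u = 0.8758425693726992
sn v = 0.8779628745514711, cn v = -0.4787287237145039, dn v = 0.8017790713901073
m = k² = 0.4633388761
D = 1 − m·sn²u·sn²v = 0.8204764584022572
sn(u+v) = (sn u·cn v·dn v + sn v·cn u·dn u)/D = -0.2701572749144797/0.8204764584022572 = -0.3292687707829747
cn(u+v) = (cn u·cn v − sn u·sn v·dn u·dn v)/D = 0.7747236059415597/0.8204764584022572 = 0.9442362398187589
dn(u+v) = (dn u·dn v − m·sn u·sn v·cn u·cn v)/D = 0.7996029343426696/0.8204764584022572 = 0.9745592651125721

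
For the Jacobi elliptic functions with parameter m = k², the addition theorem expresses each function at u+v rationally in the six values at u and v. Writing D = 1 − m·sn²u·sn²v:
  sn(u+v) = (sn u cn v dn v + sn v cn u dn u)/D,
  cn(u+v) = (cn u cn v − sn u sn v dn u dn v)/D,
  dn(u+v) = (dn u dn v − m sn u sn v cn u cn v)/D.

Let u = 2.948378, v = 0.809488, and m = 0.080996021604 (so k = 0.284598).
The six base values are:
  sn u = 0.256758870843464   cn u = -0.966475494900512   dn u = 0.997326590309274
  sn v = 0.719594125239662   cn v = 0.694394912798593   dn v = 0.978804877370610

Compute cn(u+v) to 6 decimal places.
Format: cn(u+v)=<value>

m = k² = 0.080996021604
D = 1 − m·sn²u·sn²v = 0.9972350338427196
cn(u+v) = (cn u·cn v − sn u·sn v·dn u·dn v)/D = -0.851478309343159/0.9972350338427196 = -0.8538391456847385

cn(u+v)=-0.853839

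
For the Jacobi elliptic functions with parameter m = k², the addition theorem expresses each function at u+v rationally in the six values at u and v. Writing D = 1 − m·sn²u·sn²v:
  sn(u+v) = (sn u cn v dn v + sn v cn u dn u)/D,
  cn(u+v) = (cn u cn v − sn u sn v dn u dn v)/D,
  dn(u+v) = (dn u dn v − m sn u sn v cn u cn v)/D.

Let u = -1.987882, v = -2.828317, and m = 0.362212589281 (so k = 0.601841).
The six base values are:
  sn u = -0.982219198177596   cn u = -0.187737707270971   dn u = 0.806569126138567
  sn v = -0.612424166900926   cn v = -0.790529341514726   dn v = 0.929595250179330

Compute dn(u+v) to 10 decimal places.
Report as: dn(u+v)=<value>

dn(u+v)=0.8256611186

m = k² = 0.362212589281
D = 1 − m·sn²u·sn²v = 0.868935517229517
dn(u+v) = (dn u·dn v − m·sn u·sn v·cn u·cn v)/D = 0.7174462711416423/0.868935517229517 = 0.8256611185938428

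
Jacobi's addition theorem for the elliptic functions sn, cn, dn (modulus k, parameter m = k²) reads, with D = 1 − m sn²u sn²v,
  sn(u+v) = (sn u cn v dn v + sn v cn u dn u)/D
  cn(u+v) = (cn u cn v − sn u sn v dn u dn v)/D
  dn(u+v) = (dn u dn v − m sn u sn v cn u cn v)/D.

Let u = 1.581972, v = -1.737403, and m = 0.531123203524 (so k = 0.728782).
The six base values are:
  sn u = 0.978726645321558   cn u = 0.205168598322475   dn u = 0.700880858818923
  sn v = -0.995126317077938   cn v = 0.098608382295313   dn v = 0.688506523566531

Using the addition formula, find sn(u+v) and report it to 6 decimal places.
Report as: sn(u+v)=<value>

m = k² = 0.531123203524
D = 1 − m·sn²u·sn²v = 0.4961810221916779
sn(u+v) = (sn u·cn v·dn v + sn v·cn u·dn u)/D = -0.07664970096709628/0.4961810221916779 = -0.1544793080326357

sn(u+v)=-0.154479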